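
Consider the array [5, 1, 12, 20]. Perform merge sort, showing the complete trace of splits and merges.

Merge sort trace:

Split: [5, 1, 12, 20] -> [5, 1] and [12, 20]
  Split: [5, 1] -> [5] and [1]
  Merge: [5] + [1] -> [1, 5]
  Split: [12, 20] -> [12] and [20]
  Merge: [12] + [20] -> [12, 20]
Merge: [1, 5] + [12, 20] -> [1, 5, 12, 20]

Final sorted array: [1, 5, 12, 20]

The merge sort proceeds by recursively splitting the array and merging sorted halves.
After all merges, the sorted array is [1, 5, 12, 20].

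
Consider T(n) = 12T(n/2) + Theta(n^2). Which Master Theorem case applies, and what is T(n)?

Master Theorem for T(n) = 12T(n/2) + O(n^2):

a = 12, b = 2, c = 2
log_b(a) = log_2(12) = 3.5850

Case 1: c = 2 < log_2(12) = 3.5850
T(n) = O(n^(log_2 12))

For T(n) = 12T(n/2) + O(n^2): log_2(12) = 3.5850. This is Case 1 of the Master Theorem (c < log_b(a), work dominated by leaves), giving O(n^(log_2 12)).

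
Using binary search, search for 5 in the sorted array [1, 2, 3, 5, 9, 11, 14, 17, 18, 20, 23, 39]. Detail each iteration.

Binary search for 5 in [1, 2, 3, 5, 9, 11, 14, 17, 18, 20, 23, 39]:

lo=0, hi=11, mid=5, arr[mid]=11 -> 11 > 5, search left half
lo=0, hi=4, mid=2, arr[mid]=3 -> 3 < 5, search right half
lo=3, hi=4, mid=3, arr[mid]=5 -> Found target at index 3!

Binary search finds 5 at index 3 after 3 comparisons. The search repeatedly halves the search space by comparing with the middle element.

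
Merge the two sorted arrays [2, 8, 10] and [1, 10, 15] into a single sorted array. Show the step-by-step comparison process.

Merging process:

Compare 2 vs 1: take 1 from right. Merged: [1]
Compare 2 vs 10: take 2 from left. Merged: [1, 2]
Compare 8 vs 10: take 8 from left. Merged: [1, 2, 8]
Compare 10 vs 10: take 10 from left. Merged: [1, 2, 8, 10]
Append remaining from right: [10, 15]. Merged: [1, 2, 8, 10, 10, 15]

Final merged array: [1, 2, 8, 10, 10, 15]
Total comparisons: 4

The merged array is [1, 2, 8, 10, 10, 15], requiring 4 comparisons. The merge step runs in O(n) time where n is the total number of elements.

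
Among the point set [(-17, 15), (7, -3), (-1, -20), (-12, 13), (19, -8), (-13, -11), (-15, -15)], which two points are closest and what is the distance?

Computing all pairwise distances among 7 points:

d((-17, 15), (7, -3)) = 30.0
d((-17, 15), (-1, -20)) = 38.4838
d((-17, 15), (-12, 13)) = 5.3852
d((-17, 15), (19, -8)) = 42.72
d((-17, 15), (-13, -11)) = 26.3059
d((-17, 15), (-15, -15)) = 30.0666
d((7, -3), (-1, -20)) = 18.7883
d((7, -3), (-12, 13)) = 24.8395
d((7, -3), (19, -8)) = 13.0
d((7, -3), (-13, -11)) = 21.5407
d((7, -3), (-15, -15)) = 25.0599
d((-1, -20), (-12, 13)) = 34.7851
d((-1, -20), (19, -8)) = 23.3238
d((-1, -20), (-13, -11)) = 15.0
d((-1, -20), (-15, -15)) = 14.8661
d((-12, 13), (19, -8)) = 37.4433
d((-12, 13), (-13, -11)) = 24.0208
d((-12, 13), (-15, -15)) = 28.1603
d((19, -8), (-13, -11)) = 32.1403
d((19, -8), (-15, -15)) = 34.7131
d((-13, -11), (-15, -15)) = 4.4721 <-- minimum

Closest pair: (-13, -11) and (-15, -15) with distance 4.4721

The closest pair is (-13, -11) and (-15, -15) with Euclidean distance 4.4721. For 7 points, brute-force pairwise comparison is shown above. For large n, the divide-and-conquer algorithm (sort by x, recurse on halves, check the dividing strip) achieves O(n log n).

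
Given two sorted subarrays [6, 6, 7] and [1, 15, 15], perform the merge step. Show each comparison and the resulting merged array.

Merging process:

Compare 6 vs 1: take 1 from right. Merged: [1]
Compare 6 vs 15: take 6 from left. Merged: [1, 6]
Compare 6 vs 15: take 6 from left. Merged: [1, 6, 6]
Compare 7 vs 15: take 7 from left. Merged: [1, 6, 6, 7]
Append remaining from right: [15, 15]. Merged: [1, 6, 6, 7, 15, 15]

Final merged array: [1, 6, 6, 7, 15, 15]
Total comparisons: 4

The merged array is [1, 6, 6, 7, 15, 15], requiring 4 comparisons. The merge step runs in O(n) time where n is the total number of elements.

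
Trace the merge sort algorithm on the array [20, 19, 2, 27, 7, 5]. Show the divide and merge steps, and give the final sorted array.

Merge sort trace:

Split: [20, 19, 2, 27, 7, 5] -> [20, 19, 2] and [27, 7, 5]
  Split: [20, 19, 2] -> [20] and [19, 2]
    Split: [19, 2] -> [19] and [2]
    Merge: [19] + [2] -> [2, 19]
  Merge: [20] + [2, 19] -> [2, 19, 20]
  Split: [27, 7, 5] -> [27] and [7, 5]
    Split: [7, 5] -> [7] and [5]
    Merge: [7] + [5] -> [5, 7]
  Merge: [27] + [5, 7] -> [5, 7, 27]
Merge: [2, 19, 20] + [5, 7, 27] -> [2, 5, 7, 19, 20, 27]

Final sorted array: [2, 5, 7, 19, 20, 27]

The merge sort proceeds by recursively splitting the array and merging sorted halves.
After all merges, the sorted array is [2, 5, 7, 19, 20, 27].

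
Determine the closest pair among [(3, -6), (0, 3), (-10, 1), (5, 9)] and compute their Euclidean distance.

Computing all pairwise distances among 4 points:

d((3, -6), (0, 3)) = 9.4868
d((3, -6), (-10, 1)) = 14.7648
d((3, -6), (5, 9)) = 15.1327
d((0, 3), (-10, 1)) = 10.198
d((0, 3), (5, 9)) = 7.8102 <-- minimum
d((-10, 1), (5, 9)) = 17.0

Closest pair: (0, 3) and (5, 9) with distance 7.8102

The closest pair is (0, 3) and (5, 9) with Euclidean distance 7.8102. For 4 points, brute-force pairwise comparison is shown above. For large n, the divide-and-conquer algorithm (sort by x, recurse on halves, check the dividing strip) achieves O(n log n).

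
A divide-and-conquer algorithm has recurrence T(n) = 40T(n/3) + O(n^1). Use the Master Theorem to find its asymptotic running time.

Master Theorem for T(n) = 40T(n/3) + O(n^1):

a = 40, b = 3, c = 1
log_b(a) = log_3(40) = 3.3578

Case 1: c = 1 < log_3(40) = 3.3578
T(n) = O(n^(log_3 40))

For T(n) = 40T(n/3) + O(n^1): log_3(40) = 3.3578. This is Case 1 of the Master Theorem (c < log_b(a), work dominated by leaves), giving O(n^(log_3 40)).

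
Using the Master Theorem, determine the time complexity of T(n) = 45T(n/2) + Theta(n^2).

Master Theorem for T(n) = 45T(n/2) + O(n^2):

a = 45, b = 2, c = 2
log_b(a) = log_2(45) = 5.4919

Case 1: c = 2 < log_2(45) = 5.4919
T(n) = O(n^(log_2 45))

For T(n) = 45T(n/2) + O(n^2): log_2(45) = 5.4919. This is Case 1 of the Master Theorem (c < log_b(a), work dominated by leaves), giving O(n^(log_2 45)).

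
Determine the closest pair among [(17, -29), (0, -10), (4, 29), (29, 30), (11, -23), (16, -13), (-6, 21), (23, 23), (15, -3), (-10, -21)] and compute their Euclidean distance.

Computing all pairwise distances among 10 points:

d((17, -29), (0, -10)) = 25.4951
d((17, -29), (4, 29)) = 59.439
d((17, -29), (29, 30)) = 60.208
d((17, -29), (11, -23)) = 8.4853 <-- minimum
d((17, -29), (16, -13)) = 16.0312
d((17, -29), (-6, 21)) = 55.0364
d((17, -29), (23, 23)) = 52.345
d((17, -29), (15, -3)) = 26.0768
d((17, -29), (-10, -21)) = 28.1603
d((0, -10), (4, 29)) = 39.2046
d((0, -10), (29, 30)) = 49.4065
d((0, -10), (11, -23)) = 17.0294
d((0, -10), (16, -13)) = 16.2788
d((0, -10), (-6, 21)) = 31.5753
d((0, -10), (23, 23)) = 40.2244
d((0, -10), (15, -3)) = 16.5529
d((0, -10), (-10, -21)) = 14.8661
d((4, 29), (29, 30)) = 25.02
d((4, 29), (11, -23)) = 52.469
d((4, 29), (16, -13)) = 43.6807
d((4, 29), (-6, 21)) = 12.8062
d((4, 29), (23, 23)) = 19.9249
d((4, 29), (15, -3)) = 33.8378
d((4, 29), (-10, -21)) = 51.923
d((29, 30), (11, -23)) = 55.9732
d((29, 30), (16, -13)) = 44.9222
d((29, 30), (-6, 21)) = 36.1386
d((29, 30), (23, 23)) = 9.2195
d((29, 30), (15, -3)) = 35.8469
d((29, 30), (-10, -21)) = 64.2028
d((11, -23), (16, -13)) = 11.1803
d((11, -23), (-6, 21)) = 47.1699
d((11, -23), (23, 23)) = 47.5395
d((11, -23), (15, -3)) = 20.3961
d((11, -23), (-10, -21)) = 21.095
d((16, -13), (-6, 21)) = 40.4969
d((16, -13), (23, 23)) = 36.6742
d((16, -13), (15, -3)) = 10.0499
d((16, -13), (-10, -21)) = 27.2029
d((-6, 21), (23, 23)) = 29.0689
d((-6, 21), (15, -3)) = 31.8904
d((-6, 21), (-10, -21)) = 42.19
d((23, 23), (15, -3)) = 27.2029
d((23, 23), (-10, -21)) = 55.0
d((15, -3), (-10, -21)) = 30.8058

Closest pair: (17, -29) and (11, -23) with distance 8.4853

The closest pair is (17, -29) and (11, -23) with Euclidean distance 8.4853. For 10 points, brute-force pairwise comparison is shown above. For large n, the divide-and-conquer algorithm (sort by x, recurse on halves, check the dividing strip) achieves O(n log n).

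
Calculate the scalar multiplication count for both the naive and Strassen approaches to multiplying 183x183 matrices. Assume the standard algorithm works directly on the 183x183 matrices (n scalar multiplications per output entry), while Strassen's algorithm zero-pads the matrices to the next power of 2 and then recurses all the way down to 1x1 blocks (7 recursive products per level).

Matrix multiplication for 183x183 matrices:

Strassen's algorithm requires power-of-2 dimensions. Pad 183x183 to 256x256 (next power of 2).

Standard algorithm: 183^3 = 6128487 multiplications
Strassen's algorithm: 7^(log2(256)) = 7^8 = 5764801 multiplications
Savings: 6128487 - 5764801 = 363686 multiplications

Standard: 6128487 multiplications (183^3). Strassen: 5764801 multiplications (7^8, after padding to 256x256). Strassen reduces 8 recursive multiplications to 7 at each level.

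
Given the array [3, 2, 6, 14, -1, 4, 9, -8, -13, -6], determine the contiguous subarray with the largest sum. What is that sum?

Using Kadane's algorithm on [3, 2, 6, 14, -1, 4, 9, -8, -13, -6]:

Scanning through the array:
Position 1 (value 2): max_ending_here = 5, max_so_far = 5
Position 2 (value 6): max_ending_here = 11, max_so_far = 11
Position 3 (value 14): max_ending_here = 25, max_so_far = 25
Position 4 (value -1): max_ending_here = 24, max_so_far = 25
Position 5 (value 4): max_ending_here = 28, max_so_far = 28
Position 6 (value 9): max_ending_here = 37, max_so_far = 37
Position 7 (value -8): max_ending_here = 29, max_so_far = 37
Position 8 (value -13): max_ending_here = 16, max_so_far = 37
Position 9 (value -6): max_ending_here = 10, max_so_far = 37

Maximum subarray: [3, 2, 6, 14, -1, 4, 9]
Maximum sum: 37

The maximum subarray is [3, 2, 6, 14, -1, 4, 9] with sum 37. This subarray runs from index 0 to index 6.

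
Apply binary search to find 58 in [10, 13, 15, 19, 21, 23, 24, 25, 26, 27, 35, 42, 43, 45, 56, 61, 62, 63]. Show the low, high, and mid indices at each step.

Binary search for 58 in [10, 13, 15, 19, 21, 23, 24, 25, 26, 27, 35, 42, 43, 45, 56, 61, 62, 63]:

lo=0, hi=17, mid=8, arr[mid]=26 -> 26 < 58, search right half
lo=9, hi=17, mid=13, arr[mid]=45 -> 45 < 58, search right half
lo=14, hi=17, mid=15, arr[mid]=61 -> 61 > 58, search left half
lo=14, hi=14, mid=14, arr[mid]=56 -> 56 < 58, search right half
lo=15 > hi=14, target 58 not found

Binary search determines that 58 is not in the array after 4 comparisons. The search space was exhausted without finding the target.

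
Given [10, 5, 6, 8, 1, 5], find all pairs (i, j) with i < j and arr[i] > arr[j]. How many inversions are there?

Finding inversions in [10, 5, 6, 8, 1, 5]:

(0, 1): arr[0]=10 > arr[1]=5
(0, 2): arr[0]=10 > arr[2]=6
(0, 3): arr[0]=10 > arr[3]=8
(0, 4): arr[0]=10 > arr[4]=1
(0, 5): arr[0]=10 > arr[5]=5
(1, 4): arr[1]=5 > arr[4]=1
(2, 4): arr[2]=6 > arr[4]=1
(2, 5): arr[2]=6 > arr[5]=5
(3, 4): arr[3]=8 > arr[4]=1
(3, 5): arr[3]=8 > arr[5]=5

Total inversions: 10

The array has 10 inversion(s): (0,1), (0,2), (0,3), (0,4), (0,5), (1,4), (2,4), (2,5), (3,4), (3,5). Each pair (i,j) satisfies i < j and arr[i] > arr[j].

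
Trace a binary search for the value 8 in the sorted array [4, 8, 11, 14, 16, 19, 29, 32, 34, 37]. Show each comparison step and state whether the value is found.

Binary search for 8 in [4, 8, 11, 14, 16, 19, 29, 32, 34, 37]:

lo=0, hi=9, mid=4, arr[mid]=16 -> 16 > 8, search left half
lo=0, hi=3, mid=1, arr[mid]=8 -> Found target at index 1!

Binary search finds 8 at index 1 after 2 comparisons. The search repeatedly halves the search space by comparing with the middle element.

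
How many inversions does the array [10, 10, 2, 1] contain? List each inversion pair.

Finding inversions in [10, 10, 2, 1]:

(0, 2): arr[0]=10 > arr[2]=2
(0, 3): arr[0]=10 > arr[3]=1
(1, 2): arr[1]=10 > arr[2]=2
(1, 3): arr[1]=10 > arr[3]=1
(2, 3): arr[2]=2 > arr[3]=1

Total inversions: 5

The array has 5 inversion(s): (0,2), (0,3), (1,2), (1,3), (2,3). Each pair (i,j) satisfies i < j and arr[i] > arr[j].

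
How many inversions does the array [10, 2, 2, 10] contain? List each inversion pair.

Finding inversions in [10, 2, 2, 10]:

(0, 1): arr[0]=10 > arr[1]=2
(0, 2): arr[0]=10 > arr[2]=2

Total inversions: 2

The array has 2 inversion(s): (0,1), (0,2). Each pair (i,j) satisfies i < j and arr[i] > arr[j].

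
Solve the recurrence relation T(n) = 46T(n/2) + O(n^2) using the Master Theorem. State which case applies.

Master Theorem for T(n) = 46T(n/2) + O(n^2):

a = 46, b = 2, c = 2
log_b(a) = log_2(46) = 5.5236

Case 1: c = 2 < log_2(46) = 5.5236
T(n) = O(n^(log_2 46))

For T(n) = 46T(n/2) + O(n^2): log_2(46) = 5.5236. This is Case 1 of the Master Theorem (c < log_b(a), work dominated by leaves), giving O(n^(log_2 46)).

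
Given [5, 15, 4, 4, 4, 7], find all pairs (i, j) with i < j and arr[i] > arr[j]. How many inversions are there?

Finding inversions in [5, 15, 4, 4, 4, 7]:

(0, 2): arr[0]=5 > arr[2]=4
(0, 3): arr[0]=5 > arr[3]=4
(0, 4): arr[0]=5 > arr[4]=4
(1, 2): arr[1]=15 > arr[2]=4
(1, 3): arr[1]=15 > arr[3]=4
(1, 4): arr[1]=15 > arr[4]=4
(1, 5): arr[1]=15 > arr[5]=7

Total inversions: 7

The array has 7 inversion(s): (0,2), (0,3), (0,4), (1,2), (1,3), (1,4), (1,5). Each pair (i,j) satisfies i < j and arr[i] > arr[j].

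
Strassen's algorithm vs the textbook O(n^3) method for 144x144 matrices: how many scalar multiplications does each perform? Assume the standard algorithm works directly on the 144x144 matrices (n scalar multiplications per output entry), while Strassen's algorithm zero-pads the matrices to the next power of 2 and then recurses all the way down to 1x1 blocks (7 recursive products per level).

Matrix multiplication for 144x144 matrices:

Strassen's algorithm requires power-of-2 dimensions. Pad 144x144 to 256x256 (next power of 2).

Standard algorithm: 144^3 = 2985984 multiplications
Strassen's algorithm: 7^(log2(256)) = 7^8 = 5764801 multiplications
Difference: 2985984 - 5764801 = -2778817 (Strassen uses MORE here due to padding overhead — for small or just-over-power-of-2 n, padding can outweigh the per-level savings)

Standard: 2985984 multiplications (144^3). Strassen: 5764801 multiplications (7^8, after padding to 256x256). Strassen reduces 8 recursive multiplications to 7 at each level.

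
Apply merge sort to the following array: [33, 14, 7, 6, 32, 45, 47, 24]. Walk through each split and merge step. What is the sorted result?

Merge sort trace:

Split: [33, 14, 7, 6, 32, 45, 47, 24] -> [33, 14, 7, 6] and [32, 45, 47, 24]
  Split: [33, 14, 7, 6] -> [33, 14] and [7, 6]
    Split: [33, 14] -> [33] and [14]
    Merge: [33] + [14] -> [14, 33]
    Split: [7, 6] -> [7] and [6]
    Merge: [7] + [6] -> [6, 7]
  Merge: [14, 33] + [6, 7] -> [6, 7, 14, 33]
  Split: [32, 45, 47, 24] -> [32, 45] and [47, 24]
    Split: [32, 45] -> [32] and [45]
    Merge: [32] + [45] -> [32, 45]
    Split: [47, 24] -> [47] and [24]
    Merge: [47] + [24] -> [24, 47]
  Merge: [32, 45] + [24, 47] -> [24, 32, 45, 47]
Merge: [6, 7, 14, 33] + [24, 32, 45, 47] -> [6, 7, 14, 24, 32, 33, 45, 47]

Final sorted array: [6, 7, 14, 24, 32, 33, 45, 47]

The merge sort proceeds by recursively splitting the array and merging sorted halves.
After all merges, the sorted array is [6, 7, 14, 24, 32, 33, 45, 47].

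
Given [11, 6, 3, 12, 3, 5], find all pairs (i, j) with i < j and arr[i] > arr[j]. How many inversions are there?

Finding inversions in [11, 6, 3, 12, 3, 5]:

(0, 1): arr[0]=11 > arr[1]=6
(0, 2): arr[0]=11 > arr[2]=3
(0, 4): arr[0]=11 > arr[4]=3
(0, 5): arr[0]=11 > arr[5]=5
(1, 2): arr[1]=6 > arr[2]=3
(1, 4): arr[1]=6 > arr[4]=3
(1, 5): arr[1]=6 > arr[5]=5
(3, 4): arr[3]=12 > arr[4]=3
(3, 5): arr[3]=12 > arr[5]=5

Total inversions: 9

The array has 9 inversion(s): (0,1), (0,2), (0,4), (0,5), (1,2), (1,4), (1,5), (3,4), (3,5). Each pair (i,j) satisfies i < j and arr[i] > arr[j].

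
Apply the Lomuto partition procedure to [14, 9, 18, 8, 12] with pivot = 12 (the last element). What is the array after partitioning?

Lomuto partition with pivot = 12:

Initial array: [14, 9, 18, 8, 12]

arr[0]=14 > 12: no swap
arr[1]=9 <= 12: swap with position 0, array becomes [9, 14, 18, 8, 12]
arr[2]=18 > 12: no swap
arr[3]=8 <= 12: swap with position 1, array becomes [9, 8, 18, 14, 12]

Place pivot at position 2: [9, 8, 12, 14, 18]
Pivot position: 2

After partitioning with pivot 12, the array becomes [9, 8, 12, 14, 18]. The pivot is placed at index 2. All elements to the left of the pivot are <= 12, and all elements to the right are > 12.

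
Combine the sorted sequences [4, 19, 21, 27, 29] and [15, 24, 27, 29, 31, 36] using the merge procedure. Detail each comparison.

Merging process:

Compare 4 vs 15: take 4 from left. Merged: [4]
Compare 19 vs 15: take 15 from right. Merged: [4, 15]
Compare 19 vs 24: take 19 from left. Merged: [4, 15, 19]
Compare 21 vs 24: take 21 from left. Merged: [4, 15, 19, 21]
Compare 27 vs 24: take 24 from right. Merged: [4, 15, 19, 21, 24]
Compare 27 vs 27: take 27 from left. Merged: [4, 15, 19, 21, 24, 27]
Compare 29 vs 27: take 27 from right. Merged: [4, 15, 19, 21, 24, 27, 27]
Compare 29 vs 29: take 29 from left. Merged: [4, 15, 19, 21, 24, 27, 27, 29]
Append remaining from right: [29, 31, 36]. Merged: [4, 15, 19, 21, 24, 27, 27, 29, 29, 31, 36]

Final merged array: [4, 15, 19, 21, 24, 27, 27, 29, 29, 31, 36]
Total comparisons: 8

The merged array is [4, 15, 19, 21, 24, 27, 27, 29, 29, 31, 36], requiring 8 comparisons. The merge step runs in O(n) time where n is the total number of elements.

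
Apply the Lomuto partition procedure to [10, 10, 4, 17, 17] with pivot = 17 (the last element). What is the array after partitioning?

Lomuto partition with pivot = 17:

Initial array: [10, 10, 4, 17, 17]

arr[0]=10 <= 17: swap with position 0, array becomes [10, 10, 4, 17, 17]
arr[1]=10 <= 17: swap with position 1, array becomes [10, 10, 4, 17, 17]
arr[2]=4 <= 17: swap with position 2, array becomes [10, 10, 4, 17, 17]
arr[3]=17 <= 17: swap with position 3, array becomes [10, 10, 4, 17, 17]

Place pivot at position 4: [10, 10, 4, 17, 17]
Pivot position: 4

After partitioning with pivot 17, the array becomes [10, 10, 4, 17, 17]. The pivot is placed at index 4. All elements to the left of the pivot are <= 17, and all elements to the right are > 17.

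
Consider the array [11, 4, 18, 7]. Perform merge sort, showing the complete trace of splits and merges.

Merge sort trace:

Split: [11, 4, 18, 7] -> [11, 4] and [18, 7]
  Split: [11, 4] -> [11] and [4]
  Merge: [11] + [4] -> [4, 11]
  Split: [18, 7] -> [18] and [7]
  Merge: [18] + [7] -> [7, 18]
Merge: [4, 11] + [7, 18] -> [4, 7, 11, 18]

Final sorted array: [4, 7, 11, 18]

The merge sort proceeds by recursively splitting the array and merging sorted halves.
After all merges, the sorted array is [4, 7, 11, 18].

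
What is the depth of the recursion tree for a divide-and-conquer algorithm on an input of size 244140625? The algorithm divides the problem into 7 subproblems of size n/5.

For divide and conquer with division factor 5:

Problem sizes at each level:
Level 0: 244140625
Level 1: 48828125
Level 2: 9765625
Level 3: 1953125
Level 4: 390625
Level 5: 78125
Level 6: 15625
Level 7: 3125
Level 8: 625
Level 9: 125
Level 10: 25
Level 11: 5
Level 12: 1

The root is level 0 and the size-1 base case is level 12 (the tree spans levels 0 through 12, i.e. 13 levels counting the root), so the depth is the number of divisions: log_5(244140625) = 12

The recursion tree depth is log_5(244140625) = 12. At each level, the problem size is divided by 5, so it takes 12 divisions to reduce to a base case of size 1. The algorithm makes 7 recursive calls at each level.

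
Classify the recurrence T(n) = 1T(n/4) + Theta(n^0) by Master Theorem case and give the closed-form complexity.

Master Theorem for T(n) = 1T(n/4) + O(n^0):

a = 1, b = 4, c = 0
log_b(a) = log_4(1) = 0.0000

Case 2: c = 0 = log_4(1) = 0.0000
T(n) = O(n^0 log n) = O(log n)

For T(n) = 1T(n/4) + O(n^0): log_4(1) = 0.0000. This is Case 2 of the Master Theorem (c = log_b(a), equal work at all levels), giving O(log n).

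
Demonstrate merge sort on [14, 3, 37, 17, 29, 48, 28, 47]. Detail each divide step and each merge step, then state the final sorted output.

Merge sort trace:

Split: [14, 3, 37, 17, 29, 48, 28, 47] -> [14, 3, 37, 17] and [29, 48, 28, 47]
  Split: [14, 3, 37, 17] -> [14, 3] and [37, 17]
    Split: [14, 3] -> [14] and [3]
    Merge: [14] + [3] -> [3, 14]
    Split: [37, 17] -> [37] and [17]
    Merge: [37] + [17] -> [17, 37]
  Merge: [3, 14] + [17, 37] -> [3, 14, 17, 37]
  Split: [29, 48, 28, 47] -> [29, 48] and [28, 47]
    Split: [29, 48] -> [29] and [48]
    Merge: [29] + [48] -> [29, 48]
    Split: [28, 47] -> [28] and [47]
    Merge: [28] + [47] -> [28, 47]
  Merge: [29, 48] + [28, 47] -> [28, 29, 47, 48]
Merge: [3, 14, 17, 37] + [28, 29, 47, 48] -> [3, 14, 17, 28, 29, 37, 47, 48]

Final sorted array: [3, 14, 17, 28, 29, 37, 47, 48]

The merge sort proceeds by recursively splitting the array and merging sorted halves.
After all merges, the sorted array is [3, 14, 17, 28, 29, 37, 47, 48].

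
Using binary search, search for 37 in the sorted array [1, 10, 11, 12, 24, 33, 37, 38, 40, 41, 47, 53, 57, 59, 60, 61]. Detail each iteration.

Binary search for 37 in [1, 10, 11, 12, 24, 33, 37, 38, 40, 41, 47, 53, 57, 59, 60, 61]:

lo=0, hi=15, mid=7, arr[mid]=38 -> 38 > 37, search left half
lo=0, hi=6, mid=3, arr[mid]=12 -> 12 < 37, search right half
lo=4, hi=6, mid=5, arr[mid]=33 -> 33 < 37, search right half
lo=6, hi=6, mid=6, arr[mid]=37 -> Found target at index 6!

Binary search finds 37 at index 6 after 4 comparisons. The search repeatedly halves the search space by comparing with the middle element.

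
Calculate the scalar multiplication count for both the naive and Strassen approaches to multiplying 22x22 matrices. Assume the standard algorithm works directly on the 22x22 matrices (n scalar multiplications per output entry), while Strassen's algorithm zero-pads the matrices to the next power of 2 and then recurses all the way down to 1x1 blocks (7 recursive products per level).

Matrix multiplication for 22x22 matrices:

Strassen's algorithm requires power-of-2 dimensions. Pad 22x22 to 32x32 (next power of 2).

Standard algorithm: 22^3 = 10648 multiplications
Strassen's algorithm: 7^(log2(32)) = 7^5 = 16807 multiplications
Difference: 10648 - 16807 = -6159 (Strassen uses MORE here due to padding overhead — for small or just-over-power-of-2 n, padding can outweigh the per-level savings)

Standard: 10648 multiplications (22^3). Strassen: 16807 multiplications (7^5, after padding to 32x32). Strassen reduces 8 recursive multiplications to 7 at each level.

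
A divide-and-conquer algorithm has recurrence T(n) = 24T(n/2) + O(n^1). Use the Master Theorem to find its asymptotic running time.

Master Theorem for T(n) = 24T(n/2) + O(n^1):

a = 24, b = 2, c = 1
log_b(a) = log_2(24) = 4.5850

Case 1: c = 1 < log_2(24) = 4.5850
T(n) = O(n^(log_2 24))

For T(n) = 24T(n/2) + O(n^1): log_2(24) = 4.5850. This is Case 1 of the Master Theorem (c < log_b(a), work dominated by leaves), giving O(n^(log_2 24)).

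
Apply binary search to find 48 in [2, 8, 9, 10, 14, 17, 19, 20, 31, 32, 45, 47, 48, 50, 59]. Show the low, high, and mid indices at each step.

Binary search for 48 in [2, 8, 9, 10, 14, 17, 19, 20, 31, 32, 45, 47, 48, 50, 59]:

lo=0, hi=14, mid=7, arr[mid]=20 -> 20 < 48, search right half
lo=8, hi=14, mid=11, arr[mid]=47 -> 47 < 48, search right half
lo=12, hi=14, mid=13, arr[mid]=50 -> 50 > 48, search left half
lo=12, hi=12, mid=12, arr[mid]=48 -> Found target at index 12!

Binary search finds 48 at index 12 after 4 comparisons. The search repeatedly halves the search space by comparing with the middle element.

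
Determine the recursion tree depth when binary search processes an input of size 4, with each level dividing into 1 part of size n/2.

For divide and conquer with division factor 2:

Problem sizes at each level:
Level 0: 4
Level 1: 2
Level 2: 1

The root is level 0 and the size-1 base case is level 2 (the tree spans levels 0 through 2, i.e. 3 levels counting the root), so the depth is the number of divisions: log_2(4) = 2

The recursion tree depth is log_2(4) = 2. At each level, the problem size is divided by 2, so it takes 2 divisions to reduce to a base case of size 1. The algorithm makes 1 recursive call at each level.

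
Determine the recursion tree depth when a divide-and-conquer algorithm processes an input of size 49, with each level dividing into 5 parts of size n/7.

For divide and conquer with division factor 7:

Problem sizes at each level:
Level 0: 49
Level 1: 7
Level 2: 1

The root is level 0 and the size-1 base case is level 2 (the tree spans levels 0 through 2, i.e. 3 levels counting the root), so the depth is the number of divisions: log_7(49) = 2

The recursion tree depth is log_7(49) = 2. At each level, the problem size is divided by 7, so it takes 2 divisions to reduce to a base case of size 1. The algorithm makes 5 recursive calls at each level.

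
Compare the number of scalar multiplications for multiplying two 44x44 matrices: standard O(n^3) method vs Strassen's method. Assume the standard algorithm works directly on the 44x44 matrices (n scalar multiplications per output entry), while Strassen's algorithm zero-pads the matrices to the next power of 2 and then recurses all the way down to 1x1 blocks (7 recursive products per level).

Matrix multiplication for 44x44 matrices:

Strassen's algorithm requires power-of-2 dimensions. Pad 44x44 to 64x64 (next power of 2).

Standard algorithm: 44^3 = 85184 multiplications
Strassen's algorithm: 7^(log2(64)) = 7^6 = 117649 multiplications
Difference: 85184 - 117649 = -32465 (Strassen uses MORE here due to padding overhead — for small or just-over-power-of-2 n, padding can outweigh the per-level savings)

Standard: 85184 multiplications (44^3). Strassen: 117649 multiplications (7^6, after padding to 64x64). Strassen reduces 8 recursive multiplications to 7 at each level.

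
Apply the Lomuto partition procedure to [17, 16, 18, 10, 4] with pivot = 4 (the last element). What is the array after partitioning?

Lomuto partition with pivot = 4:

Initial array: [17, 16, 18, 10, 4]

arr[0]=17 > 4: no swap
arr[1]=16 > 4: no swap
arr[2]=18 > 4: no swap
arr[3]=10 > 4: no swap

Place pivot at position 0: [4, 16, 18, 10, 17]
Pivot position: 0

After partitioning with pivot 4, the array becomes [4, 16, 18, 10, 17]. The pivot is placed at index 0. All elements to the left of the pivot are <= 4, and all elements to the right are > 4.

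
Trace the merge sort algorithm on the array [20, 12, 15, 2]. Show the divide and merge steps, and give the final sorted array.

Merge sort trace:

Split: [20, 12, 15, 2] -> [20, 12] and [15, 2]
  Split: [20, 12] -> [20] and [12]
  Merge: [20] + [12] -> [12, 20]
  Split: [15, 2] -> [15] and [2]
  Merge: [15] + [2] -> [2, 15]
Merge: [12, 20] + [2, 15] -> [2, 12, 15, 20]

Final sorted array: [2, 12, 15, 20]

The merge sort proceeds by recursively splitting the array and merging sorted halves.
After all merges, the sorted array is [2, 12, 15, 20].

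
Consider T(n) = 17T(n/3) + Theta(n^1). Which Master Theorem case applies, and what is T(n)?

Master Theorem for T(n) = 17T(n/3) + O(n^1):

a = 17, b = 3, c = 1
log_b(a) = log_3(17) = 2.5789

Case 1: c = 1 < log_3(17) = 2.5789
T(n) = O(n^(log_3 17))

For T(n) = 17T(n/3) + O(n^1): log_3(17) = 2.5789. This is Case 1 of the Master Theorem (c < log_b(a), work dominated by leaves), giving O(n^(log_3 17)).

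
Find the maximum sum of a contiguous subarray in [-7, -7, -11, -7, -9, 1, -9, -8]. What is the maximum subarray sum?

Using Kadane's algorithm on [-7, -7, -11, -7, -9, 1, -9, -8]:

Scanning through the array:
Position 1 (value -7): max_ending_here = -7, max_so_far = -7
Position 2 (value -11): max_ending_here = -11, max_so_far = -7
Position 3 (value -7): max_ending_here = -7, max_so_far = -7
Position 4 (value -9): max_ending_here = -9, max_so_far = -7
Position 5 (value 1): max_ending_here = 1, max_so_far = 1
Position 6 (value -9): max_ending_here = -8, max_so_far = 1
Position 7 (value -8): max_ending_here = -8, max_so_far = 1

Maximum subarray: [1]
Maximum sum: 1

The maximum subarray is [1] with sum 1. This subarray runs from index 5 to index 5.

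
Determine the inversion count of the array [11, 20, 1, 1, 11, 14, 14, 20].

Finding inversions in [11, 20, 1, 1, 11, 14, 14, 20]:

(0, 2): arr[0]=11 > arr[2]=1
(0, 3): arr[0]=11 > arr[3]=1
(1, 2): arr[1]=20 > arr[2]=1
(1, 3): arr[1]=20 > arr[3]=1
(1, 4): arr[1]=20 > arr[4]=11
(1, 5): arr[1]=20 > arr[5]=14
(1, 6): arr[1]=20 > arr[6]=14

Total inversions: 7

The array has 7 inversion(s): (0,2), (0,3), (1,2), (1,3), (1,4), (1,5), (1,6). Each pair (i,j) satisfies i < j and arr[i] > arr[j].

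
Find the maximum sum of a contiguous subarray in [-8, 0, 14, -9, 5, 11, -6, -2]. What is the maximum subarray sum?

Using Kadane's algorithm on [-8, 0, 14, -9, 5, 11, -6, -2]:

Scanning through the array:
Position 1 (value 0): max_ending_here = 0, max_so_far = 0
Position 2 (value 14): max_ending_here = 14, max_so_far = 14
Position 3 (value -9): max_ending_here = 5, max_so_far = 14
Position 4 (value 5): max_ending_here = 10, max_so_far = 14
Position 5 (value 11): max_ending_here = 21, max_so_far = 21
Position 6 (value -6): max_ending_here = 15, max_so_far = 21
Position 7 (value -2): max_ending_here = 13, max_so_far = 21

Maximum subarray: [0, 14, -9, 5, 11]
Maximum sum: 21

The maximum subarray is [0, 14, -9, 5, 11] with sum 21. This subarray runs from index 1 to index 5.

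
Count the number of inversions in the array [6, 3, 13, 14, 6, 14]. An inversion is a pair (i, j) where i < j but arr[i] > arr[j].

Finding inversions in [6, 3, 13, 14, 6, 14]:

(0, 1): arr[0]=6 > arr[1]=3
(2, 4): arr[2]=13 > arr[4]=6
(3, 4): arr[3]=14 > arr[4]=6

Total inversions: 3

The array has 3 inversion(s): (0,1), (2,4), (3,4). Each pair (i,j) satisfies i < j and arr[i] > arr[j].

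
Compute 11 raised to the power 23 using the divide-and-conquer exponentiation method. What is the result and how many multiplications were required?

Computing 11^23 by squaring (build up from 11^1; each line after the first costs one multiplication):

11^1 = 11
11^2 = (11^1)^2 = 11^2 = 121
11^4 = (11^2)^2 = 121^2 = 14641
11^5 = 11 * 11^4 = 11 * 14641 = 161051
11^10 = (11^5)^2 = 161051^2 = 25937424601
11^11 = 11 * 11^10 = 11 * 25937424601 = 285311670611
11^22 = (11^11)^2 = 285311670611^2 = 81402749386839761113321
11^23 = 11 * 11^22 = 11 * 81402749386839761113321 = 895430243255237372246531

Result: 895430243255237372246531
Multiplications needed: 7 (7 lines after 11^1)

11^23 = 895430243255237372246531. Using exponentiation by squaring, this requires 7 multiplications. The key idea: if the exponent is even, square the half-power; if odd, multiply by the base once.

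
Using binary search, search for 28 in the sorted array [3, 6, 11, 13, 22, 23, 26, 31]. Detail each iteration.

Binary search for 28 in [3, 6, 11, 13, 22, 23, 26, 31]:

lo=0, hi=7, mid=3, arr[mid]=13 -> 13 < 28, search right half
lo=4, hi=7, mid=5, arr[mid]=23 -> 23 < 28, search right half
lo=6, hi=7, mid=6, arr[mid]=26 -> 26 < 28, search right half
lo=7, hi=7, mid=7, arr[mid]=31 -> 31 > 28, search left half
lo=7 > hi=6, target 28 not found

Binary search determines that 28 is not in the array after 4 comparisons. The search space was exhausted without finding the target.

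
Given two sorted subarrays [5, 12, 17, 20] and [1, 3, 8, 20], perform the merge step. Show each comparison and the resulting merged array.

Merging process:

Compare 5 vs 1: take 1 from right. Merged: [1]
Compare 5 vs 3: take 3 from right. Merged: [1, 3]
Compare 5 vs 8: take 5 from left. Merged: [1, 3, 5]
Compare 12 vs 8: take 8 from right. Merged: [1, 3, 5, 8]
Compare 12 vs 20: take 12 from left. Merged: [1, 3, 5, 8, 12]
Compare 17 vs 20: take 17 from left. Merged: [1, 3, 5, 8, 12, 17]
Compare 20 vs 20: take 20 from left. Merged: [1, 3, 5, 8, 12, 17, 20]
Append remaining from right: [20]. Merged: [1, 3, 5, 8, 12, 17, 20, 20]

Final merged array: [1, 3, 5, 8, 12, 17, 20, 20]
Total comparisons: 7

The merged array is [1, 3, 5, 8, 12, 17, 20, 20], requiring 7 comparisons. The merge step runs in O(n) time where n is the total number of elements.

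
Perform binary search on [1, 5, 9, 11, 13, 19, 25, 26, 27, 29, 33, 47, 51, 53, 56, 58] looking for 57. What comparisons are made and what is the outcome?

Binary search for 57 in [1, 5, 9, 11, 13, 19, 25, 26, 27, 29, 33, 47, 51, 53, 56, 58]:

lo=0, hi=15, mid=7, arr[mid]=26 -> 26 < 57, search right half
lo=8, hi=15, mid=11, arr[mid]=47 -> 47 < 57, search right half
lo=12, hi=15, mid=13, arr[mid]=53 -> 53 < 57, search right half
lo=14, hi=15, mid=14, arr[mid]=56 -> 56 < 57, search right half
lo=15, hi=15, mid=15, arr[mid]=58 -> 58 > 57, search left half
lo=15 > hi=14, target 57 not found

Binary search determines that 57 is not in the array after 5 comparisons. The search space was exhausted without finding the target.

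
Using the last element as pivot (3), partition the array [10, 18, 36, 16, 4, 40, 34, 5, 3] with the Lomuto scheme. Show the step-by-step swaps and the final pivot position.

Lomuto partition with pivot = 3:

Initial array: [10, 18, 36, 16, 4, 40, 34, 5, 3]

arr[0]=10 > 3: no swap
arr[1]=18 > 3: no swap
arr[2]=36 > 3: no swap
arr[3]=16 > 3: no swap
arr[4]=4 > 3: no swap
arr[5]=40 > 3: no swap
arr[6]=34 > 3: no swap
arr[7]=5 > 3: no swap

Place pivot at position 0: [3, 18, 36, 16, 4, 40, 34, 5, 10]
Pivot position: 0

After partitioning with pivot 3, the array becomes [3, 18, 36, 16, 4, 40, 34, 5, 10]. The pivot is placed at index 0. All elements to the left of the pivot are <= 3, and all elements to the right are > 3.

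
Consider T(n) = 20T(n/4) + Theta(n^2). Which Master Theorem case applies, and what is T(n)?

Master Theorem for T(n) = 20T(n/4) + O(n^2):

a = 20, b = 4, c = 2
log_b(a) = log_4(20) = 2.1610

Case 1: c = 2 < log_4(20) = 2.1610
T(n) = O(n^(log_4 20))

For T(n) = 20T(n/4) + O(n^2): log_4(20) = 2.1610. This is Case 1 of the Master Theorem (c < log_b(a), work dominated by leaves), giving O(n^(log_4 20)).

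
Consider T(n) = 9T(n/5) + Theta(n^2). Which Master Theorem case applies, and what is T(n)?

Master Theorem for T(n) = 9T(n/5) + O(n^2):

a = 9, b = 5, c = 2
log_b(a) = log_5(9) = 1.3652

Case 3: c = 2 > log_5(9) = 1.3652
T(n) = O(n^2) = O(n^2)

For T(n) = 9T(n/5) + O(n^2): log_5(9) = 1.3652. This is Case 3 of the Master Theorem (c > log_b(a), work dominated by root), giving O(n^2).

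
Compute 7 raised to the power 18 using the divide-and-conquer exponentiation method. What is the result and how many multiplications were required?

Computing 7^18 by squaring (build up from 7^1; each line after the first costs one multiplication):

7^1 = 7
7^2 = (7^1)^2 = 7^2 = 49
7^4 = (7^2)^2 = 49^2 = 2401
7^8 = (7^4)^2 = 2401^2 = 5764801
7^9 = 7 * 7^8 = 7 * 5764801 = 40353607
7^18 = (7^9)^2 = 40353607^2 = 1628413597910449

Result: 1628413597910449
Multiplications needed: 5 (5 lines after 7^1)

7^18 = 1628413597910449. Using exponentiation by squaring, this requires 5 multiplications. The key idea: if the exponent is even, square the half-power; if odd, multiply by the base once.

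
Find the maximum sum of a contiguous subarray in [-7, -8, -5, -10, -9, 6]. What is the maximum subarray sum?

Using Kadane's algorithm on [-7, -8, -5, -10, -9, 6]:

Scanning through the array:
Position 1 (value -8): max_ending_here = -8, max_so_far = -7
Position 2 (value -5): max_ending_here = -5, max_so_far = -5
Position 3 (value -10): max_ending_here = -10, max_so_far = -5
Position 4 (value -9): max_ending_here = -9, max_so_far = -5
Position 5 (value 6): max_ending_here = 6, max_so_far = 6

Maximum subarray: [6]
Maximum sum: 6

The maximum subarray is [6] with sum 6. This subarray runs from index 5 to index 5.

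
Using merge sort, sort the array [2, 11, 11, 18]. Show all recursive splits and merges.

Merge sort trace:

Split: [2, 11, 11, 18] -> [2, 11] and [11, 18]
  Split: [2, 11] -> [2] and [11]
  Merge: [2] + [11] -> [2, 11]
  Split: [11, 18] -> [11] and [18]
  Merge: [11] + [18] -> [11, 18]
Merge: [2, 11] + [11, 18] -> [2, 11, 11, 18]

Final sorted array: [2, 11, 11, 18]

The merge sort proceeds by recursively splitting the array and merging sorted halves.
After all merges, the sorted array is [2, 11, 11, 18].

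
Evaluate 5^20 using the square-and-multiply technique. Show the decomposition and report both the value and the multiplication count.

Computing 5^20 by squaring (build up from 5^1; each line after the first costs one multiplication):

5^1 = 5
5^2 = (5^1)^2 = 5^2 = 25
5^4 = (5^2)^2 = 25^2 = 625
5^5 = 5 * 5^4 = 5 * 625 = 3125
5^10 = (5^5)^2 = 3125^2 = 9765625
5^20 = (5^10)^2 = 9765625^2 = 95367431640625

Result: 95367431640625
Multiplications needed: 5 (5 lines after 5^1)

5^20 = 95367431640625. Using exponentiation by squaring, this requires 5 multiplications. The key idea: if the exponent is even, square the half-power; if odd, multiply by the base once.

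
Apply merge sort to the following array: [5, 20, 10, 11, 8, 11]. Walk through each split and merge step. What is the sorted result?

Merge sort trace:

Split: [5, 20, 10, 11, 8, 11] -> [5, 20, 10] and [11, 8, 11]
  Split: [5, 20, 10] -> [5] and [20, 10]
    Split: [20, 10] -> [20] and [10]
    Merge: [20] + [10] -> [10, 20]
  Merge: [5] + [10, 20] -> [5, 10, 20]
  Split: [11, 8, 11] -> [11] and [8, 11]
    Split: [8, 11] -> [8] and [11]
    Merge: [8] + [11] -> [8, 11]
  Merge: [11] + [8, 11] -> [8, 11, 11]
Merge: [5, 10, 20] + [8, 11, 11] -> [5, 8, 10, 11, 11, 20]

Final sorted array: [5, 8, 10, 11, 11, 20]

The merge sort proceeds by recursively splitting the array and merging sorted halves.
After all merges, the sorted array is [5, 8, 10, 11, 11, 20].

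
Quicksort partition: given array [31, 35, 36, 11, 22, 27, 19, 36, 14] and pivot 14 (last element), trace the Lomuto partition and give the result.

Lomuto partition with pivot = 14:

Initial array: [31, 35, 36, 11, 22, 27, 19, 36, 14]

arr[0]=31 > 14: no swap
arr[1]=35 > 14: no swap
arr[2]=36 > 14: no swap
arr[3]=11 <= 14: swap with position 0, array becomes [11, 35, 36, 31, 22, 27, 19, 36, 14]
arr[4]=22 > 14: no swap
arr[5]=27 > 14: no swap
arr[6]=19 > 14: no swap
arr[7]=36 > 14: no swap

Place pivot at position 1: [11, 14, 36, 31, 22, 27, 19, 36, 35]
Pivot position: 1

After partitioning with pivot 14, the array becomes [11, 14, 36, 31, 22, 27, 19, 36, 35]. The pivot is placed at index 1. All elements to the left of the pivot are <= 14, and all elements to the right are > 14.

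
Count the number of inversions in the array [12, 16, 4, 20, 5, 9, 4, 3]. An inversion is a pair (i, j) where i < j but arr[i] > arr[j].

Finding inversions in [12, 16, 4, 20, 5, 9, 4, 3]:

(0, 2): arr[0]=12 > arr[2]=4
(0, 4): arr[0]=12 > arr[4]=5
(0, 5): arr[0]=12 > arr[5]=9
(0, 6): arr[0]=12 > arr[6]=4
(0, 7): arr[0]=12 > arr[7]=3
(1, 2): arr[1]=16 > arr[2]=4
(1, 4): arr[1]=16 > arr[4]=5
(1, 5): arr[1]=16 > arr[5]=9
(1, 6): arr[1]=16 > arr[6]=4
(1, 7): arr[1]=16 > arr[7]=3
(2, 7): arr[2]=4 > arr[7]=3
(3, 4): arr[3]=20 > arr[4]=5
(3, 5): arr[3]=20 > arr[5]=9
(3, 6): arr[3]=20 > arr[6]=4
(3, 7): arr[3]=20 > arr[7]=3
(4, 6): arr[4]=5 > arr[6]=4
(4, 7): arr[4]=5 > arr[7]=3
(5, 6): arr[5]=9 > arr[6]=4
(5, 7): arr[5]=9 > arr[7]=3
(6, 7): arr[6]=4 > arr[7]=3

Total inversions: 20

The array has 20 inversion(s): (0,2), (0,4), (0,5), (0,6), (0,7), (1,2), (1,4), (1,5), (1,6), (1,7), (2,7), (3,4), (3,5), (3,6), (3,7), (4,6), (4,7), (5,6), (5,7), (6,7). Each pair (i,j) satisfies i < j and arr[i] > arr[j].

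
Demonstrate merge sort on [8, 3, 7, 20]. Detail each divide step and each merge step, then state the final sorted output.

Merge sort trace:

Split: [8, 3, 7, 20] -> [8, 3] and [7, 20]
  Split: [8, 3] -> [8] and [3]
  Merge: [8] + [3] -> [3, 8]
  Split: [7, 20] -> [7] and [20]
  Merge: [7] + [20] -> [7, 20]
Merge: [3, 8] + [7, 20] -> [3, 7, 8, 20]

Final sorted array: [3, 7, 8, 20]

The merge sort proceeds by recursively splitting the array and merging sorted halves.
After all merges, the sorted array is [3, 7, 8, 20].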